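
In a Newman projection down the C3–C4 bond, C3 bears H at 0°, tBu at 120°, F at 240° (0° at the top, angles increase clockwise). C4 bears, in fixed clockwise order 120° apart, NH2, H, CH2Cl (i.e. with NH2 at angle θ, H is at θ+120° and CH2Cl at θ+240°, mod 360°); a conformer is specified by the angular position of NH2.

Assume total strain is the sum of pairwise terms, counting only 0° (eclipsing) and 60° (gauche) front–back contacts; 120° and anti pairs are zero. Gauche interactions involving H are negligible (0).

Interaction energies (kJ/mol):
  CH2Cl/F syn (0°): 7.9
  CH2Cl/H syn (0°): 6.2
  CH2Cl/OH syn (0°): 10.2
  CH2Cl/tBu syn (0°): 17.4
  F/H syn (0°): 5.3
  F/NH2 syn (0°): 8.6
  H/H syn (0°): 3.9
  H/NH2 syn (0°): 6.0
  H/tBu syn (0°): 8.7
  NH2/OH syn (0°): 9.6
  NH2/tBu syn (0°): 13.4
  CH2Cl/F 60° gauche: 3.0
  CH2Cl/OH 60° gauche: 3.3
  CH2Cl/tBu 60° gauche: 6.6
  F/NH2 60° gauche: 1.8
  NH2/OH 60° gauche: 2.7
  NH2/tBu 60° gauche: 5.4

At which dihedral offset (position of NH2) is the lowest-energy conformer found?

60°

NH2 at 0° (eclipsed): H–NH2 eclipsed, tBu–H eclipsed, F–CH2Cl eclipsed; 6.0 + 8.7 + 7.9 = 22.6 kJ/mol.
NH2 at 60° (staggered): tBu–NH2 gauche, F–CH2Cl gauche; 5.4 + 3.0 = 8.4 kJ/mol.
NH2 at 120° (eclipsed): H–CH2Cl eclipsed, tBu–NH2 eclipsed, F–H eclipsed; 6.2 + 13.4 + 5.3 = 24.9 kJ/mol.
NH2 at 180° (staggered): tBu–NH2 gauche, tBu–CH2Cl gauche, F–NH2 gauche; 5.4 + 6.6 + 1.8 = 13.8 kJ/mol.
NH2 at 240° (eclipsed): H–H eclipsed, tBu–CH2Cl eclipsed, F–NH2 eclipsed; 3.9 + 17.4 + 8.6 = 29.9 kJ/mol.
NH2 at 300° (staggered): tBu–CH2Cl gauche, F–NH2 gauche, F–CH2Cl gauche; 6.6 + 1.8 + 3.0 = 11.4 kJ/mol.
The minimum (8.4 kJ/mol) occurs with NH2 at 60°.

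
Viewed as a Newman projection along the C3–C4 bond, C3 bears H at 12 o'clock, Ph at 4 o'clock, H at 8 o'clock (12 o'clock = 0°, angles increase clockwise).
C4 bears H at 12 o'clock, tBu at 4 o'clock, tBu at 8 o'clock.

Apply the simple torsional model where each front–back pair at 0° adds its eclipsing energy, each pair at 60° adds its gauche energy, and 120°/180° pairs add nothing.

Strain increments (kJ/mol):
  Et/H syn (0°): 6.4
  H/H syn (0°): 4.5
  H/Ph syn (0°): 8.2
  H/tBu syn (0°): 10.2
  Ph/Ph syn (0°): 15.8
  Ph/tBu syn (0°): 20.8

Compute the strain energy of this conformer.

35.5 kJ/mol

This conformer (eclipsed): H–H eclipsed, Ph–tBu eclipsed, H–tBu eclipsed; 4.5 + 20.8 + 10.2 = 35.5 kJ/mol.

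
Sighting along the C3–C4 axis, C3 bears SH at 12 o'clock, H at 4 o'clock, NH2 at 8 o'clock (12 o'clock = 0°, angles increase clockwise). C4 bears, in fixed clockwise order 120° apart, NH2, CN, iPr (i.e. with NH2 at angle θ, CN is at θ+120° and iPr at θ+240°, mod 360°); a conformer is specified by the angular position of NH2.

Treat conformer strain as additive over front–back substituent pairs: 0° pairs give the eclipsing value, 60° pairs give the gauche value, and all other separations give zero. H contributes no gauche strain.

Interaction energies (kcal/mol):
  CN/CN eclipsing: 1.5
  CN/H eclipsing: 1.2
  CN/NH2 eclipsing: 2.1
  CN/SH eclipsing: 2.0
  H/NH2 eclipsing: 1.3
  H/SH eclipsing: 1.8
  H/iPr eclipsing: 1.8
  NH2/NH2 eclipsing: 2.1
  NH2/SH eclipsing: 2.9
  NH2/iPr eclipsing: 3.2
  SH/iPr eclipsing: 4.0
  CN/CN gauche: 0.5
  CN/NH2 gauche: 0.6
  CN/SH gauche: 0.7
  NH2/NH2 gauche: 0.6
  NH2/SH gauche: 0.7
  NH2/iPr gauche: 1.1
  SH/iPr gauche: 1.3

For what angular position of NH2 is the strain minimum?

NH2 at 0° (eclipsed): SH(0°)/NH2(0°) eclipsed 2.9; H(120°)/CN(120°) eclipsed 1.2; NH2(240°)/iPr(240°) eclipsed 3.2 → 7.3 kcal/mol.
NH2 at 60° (staggered): SH(0°)/NH2(60°) gauche 0.7; SH(0°)/iPr(300°) gauche 1.3; NH2(240°)/CN(180°) gauche 0.6; NH2(240°)/iPr(300°) gauche 1.1 → 3.7 kcal/mol.
NH2 at 120° (eclipsed): SH(0°)/iPr(0°) eclipsed 4.0; H(120°)/NH2(120°) eclipsed 1.3; NH2(240°)/CN(240°) eclipsed 2.1 → 7.4 kcal/mol.
NH2 at 180° (staggered): SH(0°)/CN(300°) gauche 0.7; SH(0°)/iPr(60°) gauche 1.3; NH2(240°)/NH2(180°) gauche 0.6; NH2(240°)/CN(300°) gauche 0.6 → 3.2 kcal/mol.
NH2 at 240° (eclipsed): SH(0°)/CN(0°) eclipsed 2.0; H(120°)/iPr(120°) eclipsed 1.8; NH2(240°)/NH2(240°) eclipsed 2.1 → 5.9 kcal/mol.
NH2 at 300° (staggered): SH(0°)/NH2(300°) gauche 0.7; SH(0°)/CN(60°) gauche 0.7; NH2(240°)/NH2(300°) gauche 0.6; NH2(240°)/iPr(180°) gauche 1.1 → 3.1 kcal/mol.
The minimum (3.1 kcal/mol) occurs with NH2 at 300°.

300°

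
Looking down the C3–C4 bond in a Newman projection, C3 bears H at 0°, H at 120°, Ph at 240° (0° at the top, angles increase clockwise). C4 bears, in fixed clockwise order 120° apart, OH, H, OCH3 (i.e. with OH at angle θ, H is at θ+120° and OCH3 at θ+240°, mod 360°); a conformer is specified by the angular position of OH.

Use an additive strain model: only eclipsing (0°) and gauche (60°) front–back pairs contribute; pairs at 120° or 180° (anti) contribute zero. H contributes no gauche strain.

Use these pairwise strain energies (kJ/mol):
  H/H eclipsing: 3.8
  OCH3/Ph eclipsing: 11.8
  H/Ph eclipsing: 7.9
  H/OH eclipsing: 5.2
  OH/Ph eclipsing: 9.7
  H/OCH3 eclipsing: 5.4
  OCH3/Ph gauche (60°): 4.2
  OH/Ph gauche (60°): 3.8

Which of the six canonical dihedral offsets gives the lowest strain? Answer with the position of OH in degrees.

180°

OH at 0° (eclipsed): H–OH eclipsed, H–H eclipsed, Ph–OCH3 eclipsed; 5.2 + 3.8 + 11.8 = 20.8 kJ/mol.
OH at 60° (staggered): Ph–OCH3 gauche; 4.2 = 4.2 kJ/mol.
OH at 120° (eclipsed): H–OCH3 eclipsed, H–OH eclipsed, Ph–H eclipsed; 5.4 + 5.2 + 7.9 = 18.5 kJ/mol.
OH at 180° (staggered): Ph–OH gauche; 3.8 = 3.8 kJ/mol.
OH at 240° (eclipsed): H–H eclipsed, H–OCH3 eclipsed, Ph–OH eclipsed; 3.8 + 5.4 + 9.7 = 18.9 kJ/mol.
OH at 300° (staggered): Ph–OH gauche, Ph–OCH3 gauche; 3.8 + 4.2 = 8.0 kJ/mol.
The minimum (3.8 kJ/mol) occurs with OH at 180°.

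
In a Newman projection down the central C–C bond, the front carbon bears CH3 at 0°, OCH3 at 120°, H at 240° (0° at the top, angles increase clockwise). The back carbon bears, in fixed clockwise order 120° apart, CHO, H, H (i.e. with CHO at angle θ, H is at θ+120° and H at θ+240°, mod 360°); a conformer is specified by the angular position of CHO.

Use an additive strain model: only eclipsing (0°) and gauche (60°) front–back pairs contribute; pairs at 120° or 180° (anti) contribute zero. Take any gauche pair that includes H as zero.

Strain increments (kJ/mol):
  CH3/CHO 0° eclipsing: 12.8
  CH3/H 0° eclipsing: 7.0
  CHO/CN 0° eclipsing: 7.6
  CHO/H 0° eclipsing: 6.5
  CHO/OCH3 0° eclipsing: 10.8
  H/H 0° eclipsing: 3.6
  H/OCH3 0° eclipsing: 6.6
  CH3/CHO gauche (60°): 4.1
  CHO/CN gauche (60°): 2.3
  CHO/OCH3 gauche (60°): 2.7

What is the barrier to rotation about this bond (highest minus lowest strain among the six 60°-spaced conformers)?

20.3 kJ/mol

CHO at 0° is eclipsed. CH3 at 0° is eclipsed with CHO at 0° (12.8); OCH3 at 120° is eclipsed with H at 120° (6.6); H at 240° is eclipsed with H at 240° (3.6). Total 23.0 kJ/mol.
CHO at 60° is staggered. CH3 at 0° is gauche with CHO at 60° (4.1); OCH3 at 120° is gauche with CHO at 60° (2.7). Total 6.8 kJ/mol.
CHO at 120° is eclipsed. CH3 at 0° is eclipsed with H at 0° (7.0); OCH3 at 120° is eclipsed with CHO at 120° (10.8); H at 240° is eclipsed with H at 240° (3.6). Total 21.4 kJ/mol.
CHO at 180° is staggered. OCH3 at 120° is gauche with CHO at 180° (2.7). Total 2.7 kJ/mol.
CHO at 240° is eclipsed. CH3 at 0° is eclipsed with H at 0° (7.0); OCH3 at 120° is eclipsed with H at 120° (6.6); H at 240° is eclipsed with CHO at 240° (6.5). Total 20.1 kJ/mol.
CHO at 300° is staggered. CH3 at 0° is gauche with CHO at 300° (4.1). Total 4.1 kJ/mol.
Max at 0° (23.0 kJ/mol), min at 180° (2.7 kJ/mol); barrier = 20.3 kJ/mol.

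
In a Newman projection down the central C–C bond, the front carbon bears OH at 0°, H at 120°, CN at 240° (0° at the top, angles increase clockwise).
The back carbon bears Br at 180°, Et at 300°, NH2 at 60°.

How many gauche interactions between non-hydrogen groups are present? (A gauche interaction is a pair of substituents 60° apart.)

4

Non-H gauche pairs: OH(0°)/Et(300°); OH(0°)/NH2(60°); CN(240°)/Br(180°); CN(240°)/Et(300°) — 4 interactions.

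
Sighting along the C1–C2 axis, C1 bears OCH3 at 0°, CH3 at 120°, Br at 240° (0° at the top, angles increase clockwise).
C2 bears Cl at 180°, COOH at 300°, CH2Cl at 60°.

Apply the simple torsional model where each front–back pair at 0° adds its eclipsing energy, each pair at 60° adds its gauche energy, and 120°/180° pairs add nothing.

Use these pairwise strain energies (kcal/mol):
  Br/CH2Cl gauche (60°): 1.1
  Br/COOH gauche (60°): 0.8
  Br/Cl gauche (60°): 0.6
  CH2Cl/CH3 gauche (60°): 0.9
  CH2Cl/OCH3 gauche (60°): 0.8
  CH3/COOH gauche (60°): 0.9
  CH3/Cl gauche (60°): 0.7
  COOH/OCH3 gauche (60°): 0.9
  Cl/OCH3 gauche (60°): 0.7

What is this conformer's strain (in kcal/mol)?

This conformer is staggered. OCH3 at 0° is gauche with COOH at 300° (0.9); OCH3 at 0° is gauche with CH2Cl at 60° (0.8); CH3 at 120° is gauche with Cl at 180° (0.7); CH3 at 120° is gauche with CH2Cl at 60° (0.9); Br at 240° is gauche with Cl at 180° (0.6); Br at 240° is gauche with COOH at 300° (0.8). Total 4.7 kcal/mol.

4.7 kcal/mol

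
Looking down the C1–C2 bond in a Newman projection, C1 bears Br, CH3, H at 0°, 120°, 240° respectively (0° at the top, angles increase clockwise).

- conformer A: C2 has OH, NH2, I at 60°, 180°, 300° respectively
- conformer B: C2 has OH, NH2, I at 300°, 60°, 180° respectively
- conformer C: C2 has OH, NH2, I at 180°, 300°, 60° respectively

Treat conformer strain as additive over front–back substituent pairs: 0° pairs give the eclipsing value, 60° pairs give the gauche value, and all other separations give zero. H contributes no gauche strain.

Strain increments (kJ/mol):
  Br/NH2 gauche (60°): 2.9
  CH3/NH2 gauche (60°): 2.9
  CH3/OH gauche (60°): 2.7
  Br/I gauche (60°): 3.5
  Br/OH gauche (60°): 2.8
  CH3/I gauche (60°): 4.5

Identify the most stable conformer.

A

A (staggered): Br–OH gauche, Br–I gauche, CH3–OH gauche, CH3–NH2 gauche; 2.8 + 3.5 + 2.7 + 2.9 = 11.9 kJ/mol.
B (staggered): Br–OH gauche, Br–NH2 gauche, CH3–NH2 gauche, CH3–I gauche; 2.8 + 2.9 + 2.9 + 4.5 = 13.1 kJ/mol.
C (staggered): Br–NH2 gauche, Br–I gauche, CH3–OH gauche, CH3–I gauche; 2.9 + 3.5 + 2.7 + 4.5 = 13.6 kJ/mol.
A has the lowest total (11.9 kJ/mol).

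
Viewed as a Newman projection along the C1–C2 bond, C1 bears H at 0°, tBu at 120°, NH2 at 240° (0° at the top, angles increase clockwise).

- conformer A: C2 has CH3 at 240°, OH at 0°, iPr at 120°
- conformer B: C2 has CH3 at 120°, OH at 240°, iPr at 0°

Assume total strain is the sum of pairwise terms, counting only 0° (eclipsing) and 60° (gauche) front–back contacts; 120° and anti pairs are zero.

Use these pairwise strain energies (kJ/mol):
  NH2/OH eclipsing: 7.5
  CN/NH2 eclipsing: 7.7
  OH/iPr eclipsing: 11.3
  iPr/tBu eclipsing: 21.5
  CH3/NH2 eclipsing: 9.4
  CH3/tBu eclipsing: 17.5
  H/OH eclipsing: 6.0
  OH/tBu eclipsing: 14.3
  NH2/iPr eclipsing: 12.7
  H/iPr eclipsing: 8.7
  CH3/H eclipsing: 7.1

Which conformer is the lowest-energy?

A is eclipsed. H at 0° is eclipsed with OH at 0° (6.0); tBu at 120° is eclipsed with iPr at 120° (21.5); NH2 at 240° is eclipsed with CH3 at 240° (9.4). Total 36.9 kJ/mol.
B is eclipsed. H at 0° is eclipsed with iPr at 0° (8.7); tBu at 120° is eclipsed with CH3 at 120° (17.5); NH2 at 240° is eclipsed with OH at 240° (7.5). Total 33.7 kJ/mol.
B has the lowest total (33.7 kJ/mol).

B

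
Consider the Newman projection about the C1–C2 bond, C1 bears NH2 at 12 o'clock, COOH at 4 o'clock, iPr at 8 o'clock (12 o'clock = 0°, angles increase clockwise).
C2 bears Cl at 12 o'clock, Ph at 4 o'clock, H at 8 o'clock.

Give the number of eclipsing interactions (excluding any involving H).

2

Non-H eclipsing pairs: NH2(0°)/Cl(0°); COOH(120°)/Ph(120°) — 2 interactions.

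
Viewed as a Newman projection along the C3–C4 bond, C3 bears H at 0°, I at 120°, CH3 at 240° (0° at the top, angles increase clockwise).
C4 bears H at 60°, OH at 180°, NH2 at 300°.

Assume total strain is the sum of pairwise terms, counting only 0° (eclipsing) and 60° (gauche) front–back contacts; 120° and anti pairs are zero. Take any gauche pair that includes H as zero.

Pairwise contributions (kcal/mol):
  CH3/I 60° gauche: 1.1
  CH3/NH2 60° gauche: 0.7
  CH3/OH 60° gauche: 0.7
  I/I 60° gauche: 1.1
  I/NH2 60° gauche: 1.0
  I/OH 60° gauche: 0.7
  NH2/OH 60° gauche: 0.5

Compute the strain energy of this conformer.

2.1 kcal/mol

This conformer (staggered): I(120°)/OH(180°) gauche 0.7; CH3(240°)/OH(180°) gauche 0.7; CH3(240°)/NH2(300°) gauche 0.7 → 2.1 kcal/mol.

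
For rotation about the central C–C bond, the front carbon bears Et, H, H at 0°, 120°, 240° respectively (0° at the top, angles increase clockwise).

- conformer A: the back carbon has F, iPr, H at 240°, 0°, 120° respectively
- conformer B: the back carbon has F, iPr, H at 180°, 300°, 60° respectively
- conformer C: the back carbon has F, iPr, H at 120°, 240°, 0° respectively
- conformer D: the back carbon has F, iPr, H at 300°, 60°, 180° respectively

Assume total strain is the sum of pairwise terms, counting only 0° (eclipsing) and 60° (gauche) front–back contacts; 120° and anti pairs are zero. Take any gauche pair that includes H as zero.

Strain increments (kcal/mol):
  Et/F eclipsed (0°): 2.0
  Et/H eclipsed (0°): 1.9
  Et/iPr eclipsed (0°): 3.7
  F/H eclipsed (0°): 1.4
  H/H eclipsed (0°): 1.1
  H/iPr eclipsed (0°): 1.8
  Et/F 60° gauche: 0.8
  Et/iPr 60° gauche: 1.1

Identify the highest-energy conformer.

A (eclipsed): Et(0°)/iPr(0°) eclipsed 3.7; H(120°)/H(120°) eclipsed 1.1; H(240°)/F(240°) eclipsed 1.4 → 6.2 kcal/mol.
B (staggered): Et(0°)/iPr(300°) gauche 1.1 → 1.1 kcal/mol.
C (eclipsed): Et(0°)/H(0°) eclipsed 1.9; H(120°)/F(120°) eclipsed 1.4; H(240°)/iPr(240°) eclipsed 1.8 → 5.1 kcal/mol.
D (staggered): Et(0°)/F(300°) gauche 0.8; Et(0°)/iPr(60°) gauche 1.1 → 1.9 kcal/mol.
A has the highest total (6.2 kcal/mol).

A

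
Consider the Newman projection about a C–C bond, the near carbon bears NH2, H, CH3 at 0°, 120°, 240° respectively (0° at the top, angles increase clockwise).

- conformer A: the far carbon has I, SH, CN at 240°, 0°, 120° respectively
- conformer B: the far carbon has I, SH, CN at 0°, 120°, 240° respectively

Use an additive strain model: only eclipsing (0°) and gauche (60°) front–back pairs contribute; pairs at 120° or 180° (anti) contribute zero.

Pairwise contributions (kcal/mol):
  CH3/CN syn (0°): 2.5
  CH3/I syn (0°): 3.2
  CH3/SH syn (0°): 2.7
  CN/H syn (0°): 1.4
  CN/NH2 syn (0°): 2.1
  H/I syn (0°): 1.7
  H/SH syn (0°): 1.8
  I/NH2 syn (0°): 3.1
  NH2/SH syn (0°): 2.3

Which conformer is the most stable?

A (eclipsed): NH2(0°)/SH(0°) eclipsed 2.3; H(120°)/CN(120°) eclipsed 1.4; CH3(240°)/I(240°) eclipsed 3.2 → 6.9 kcal/mol.
B (eclipsed): NH2(0°)/I(0°) eclipsed 3.1; H(120°)/SH(120°) eclipsed 1.8; CH3(240°)/CN(240°) eclipsed 2.5 → 7.4 kcal/mol.
A has the lowest total (6.9 kcal/mol).

A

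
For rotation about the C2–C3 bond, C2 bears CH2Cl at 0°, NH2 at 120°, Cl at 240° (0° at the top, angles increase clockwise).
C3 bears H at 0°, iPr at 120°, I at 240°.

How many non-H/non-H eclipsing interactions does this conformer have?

Non-H eclipsing pairs: NH2(120°)/iPr(120°); Cl(240°)/I(240°) — 2 interactions.

2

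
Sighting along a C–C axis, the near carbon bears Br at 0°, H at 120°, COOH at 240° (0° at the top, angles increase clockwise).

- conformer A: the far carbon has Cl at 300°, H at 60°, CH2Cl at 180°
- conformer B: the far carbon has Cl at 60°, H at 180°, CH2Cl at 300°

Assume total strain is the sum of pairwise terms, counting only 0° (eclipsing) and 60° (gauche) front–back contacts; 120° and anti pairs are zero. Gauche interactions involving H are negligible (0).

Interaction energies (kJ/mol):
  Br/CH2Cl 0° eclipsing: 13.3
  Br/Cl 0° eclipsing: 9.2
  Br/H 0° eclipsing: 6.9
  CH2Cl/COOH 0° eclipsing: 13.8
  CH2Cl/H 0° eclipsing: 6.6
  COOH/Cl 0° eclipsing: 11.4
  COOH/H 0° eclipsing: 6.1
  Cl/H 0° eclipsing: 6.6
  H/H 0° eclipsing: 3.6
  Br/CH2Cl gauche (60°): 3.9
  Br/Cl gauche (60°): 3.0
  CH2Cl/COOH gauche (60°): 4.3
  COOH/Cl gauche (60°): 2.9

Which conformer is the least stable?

A is staggered. Br at 0° is gauche with Cl at 300° (3.0); COOH at 240° is gauche with Cl at 300° (2.9); COOH at 240° is gauche with CH2Cl at 180° (4.3). Total 10.2 kJ/mol.
B is staggered. Br at 0° is gauche with Cl at 60° (3.0); Br at 0° is gauche with CH2Cl at 300° (3.9); COOH at 240° is gauche with CH2Cl at 300° (4.3). Total 11.2 kJ/mol.
B has the highest total (11.2 kJ/mol).

B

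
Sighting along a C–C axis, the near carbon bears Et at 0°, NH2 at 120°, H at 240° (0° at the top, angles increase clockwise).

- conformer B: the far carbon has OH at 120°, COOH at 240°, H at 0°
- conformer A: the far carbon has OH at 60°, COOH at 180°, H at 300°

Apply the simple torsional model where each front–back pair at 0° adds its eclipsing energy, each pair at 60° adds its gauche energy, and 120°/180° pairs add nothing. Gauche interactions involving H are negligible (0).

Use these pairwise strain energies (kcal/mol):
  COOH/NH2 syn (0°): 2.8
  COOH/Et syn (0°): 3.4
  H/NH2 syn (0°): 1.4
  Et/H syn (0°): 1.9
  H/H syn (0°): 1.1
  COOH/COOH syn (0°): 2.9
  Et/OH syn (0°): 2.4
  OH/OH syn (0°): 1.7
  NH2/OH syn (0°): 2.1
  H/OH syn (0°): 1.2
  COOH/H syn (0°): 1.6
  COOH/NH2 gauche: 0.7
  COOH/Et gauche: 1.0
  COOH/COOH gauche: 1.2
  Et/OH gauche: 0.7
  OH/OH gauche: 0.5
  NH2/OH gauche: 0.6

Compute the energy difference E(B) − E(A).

+3.6 kcal/mol

B is eclipsed. Et at 0° is eclipsed with H at 0° (1.9); NH2 at 120° is eclipsed with OH at 120° (2.1); H at 240° is eclipsed with COOH at 240° (1.6). Total 5.6 kcal/mol.
A is staggered. Et at 0° is gauche with OH at 60° (0.7); NH2 at 120° is gauche with OH at 60° (0.6); NH2 at 120° is gauche with COOH at 180° (0.7). Total 2.0 kcal/mol.
E(B) − E(A) = 5.6 − 2.0 = +3.6 kcal/mol.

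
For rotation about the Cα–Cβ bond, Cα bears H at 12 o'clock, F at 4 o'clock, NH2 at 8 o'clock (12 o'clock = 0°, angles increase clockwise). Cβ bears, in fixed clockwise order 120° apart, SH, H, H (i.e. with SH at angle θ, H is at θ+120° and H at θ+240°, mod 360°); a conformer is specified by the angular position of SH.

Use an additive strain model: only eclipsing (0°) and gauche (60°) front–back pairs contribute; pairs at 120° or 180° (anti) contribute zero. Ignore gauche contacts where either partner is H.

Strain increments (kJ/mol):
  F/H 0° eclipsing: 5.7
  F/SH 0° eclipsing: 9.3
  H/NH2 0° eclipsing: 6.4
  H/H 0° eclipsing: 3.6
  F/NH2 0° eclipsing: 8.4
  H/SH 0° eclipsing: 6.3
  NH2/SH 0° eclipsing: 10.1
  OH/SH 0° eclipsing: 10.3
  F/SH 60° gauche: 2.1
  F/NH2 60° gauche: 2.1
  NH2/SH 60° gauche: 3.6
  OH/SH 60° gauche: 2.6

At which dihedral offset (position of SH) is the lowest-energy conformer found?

60°

SH at 0° (eclipsed): H–SH eclipsed, F–H eclipsed, NH2–H eclipsed; 6.3 + 5.7 + 6.4 = 18.4 kJ/mol.
SH at 60° (staggered): F–SH gauche; 2.1 = 2.1 kJ/mol.
SH at 120° (eclipsed): H–H eclipsed, F–SH eclipsed, NH2–H eclipsed; 3.6 + 9.3 + 6.4 = 19.3 kJ/mol.
SH at 180° (staggered): F–SH gauche, NH2–SH gauche; 2.1 + 3.6 = 5.7 kJ/mol.
SH at 240° (eclipsed): H–H eclipsed, F–H eclipsed, NH2–SH eclipsed; 3.6 + 5.7 + 10.1 = 19.4 kJ/mol.
SH at 300° (staggered): NH2–SH gauche; 3.6 = 3.6 kJ/mol.
The minimum (2.1 kJ/mol) occurs with SH at 60°.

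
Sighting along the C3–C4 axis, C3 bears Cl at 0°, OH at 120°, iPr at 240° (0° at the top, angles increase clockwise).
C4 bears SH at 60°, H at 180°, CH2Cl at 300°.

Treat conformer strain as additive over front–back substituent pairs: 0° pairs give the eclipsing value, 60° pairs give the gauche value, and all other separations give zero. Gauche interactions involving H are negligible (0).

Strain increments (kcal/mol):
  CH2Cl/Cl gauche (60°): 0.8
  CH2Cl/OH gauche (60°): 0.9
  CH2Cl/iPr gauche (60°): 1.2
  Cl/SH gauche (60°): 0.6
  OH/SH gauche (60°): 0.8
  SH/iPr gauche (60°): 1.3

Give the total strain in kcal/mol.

This conformer (staggered): Cl–SH gauche, Cl–CH2Cl gauche, OH–SH gauche, iPr–CH2Cl gauche; 0.6 + 0.8 + 0.8 + 1.2 = 3.4 kcal/mol.

3.4 kcal/mol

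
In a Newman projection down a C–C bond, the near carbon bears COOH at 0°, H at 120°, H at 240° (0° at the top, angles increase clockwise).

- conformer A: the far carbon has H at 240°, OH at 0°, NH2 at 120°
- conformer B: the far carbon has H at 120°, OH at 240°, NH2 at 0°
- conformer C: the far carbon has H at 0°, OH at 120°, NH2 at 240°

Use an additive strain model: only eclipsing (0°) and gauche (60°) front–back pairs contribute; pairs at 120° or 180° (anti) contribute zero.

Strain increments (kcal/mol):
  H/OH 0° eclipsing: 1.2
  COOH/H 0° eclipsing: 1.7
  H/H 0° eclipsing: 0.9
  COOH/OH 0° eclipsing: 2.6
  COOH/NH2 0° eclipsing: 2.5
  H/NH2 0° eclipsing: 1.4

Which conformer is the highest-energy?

A (eclipsed): COOH–OH eclipsed, H–NH2 eclipsed, H–H eclipsed; 2.6 + 1.4 + 0.9 = 4.9 kcal/mol.
B (eclipsed): COOH–NH2 eclipsed, H–H eclipsed, H–OH eclipsed; 2.5 + 0.9 + 1.2 = 4.6 kcal/mol.
C (eclipsed): COOH–H eclipsed, H–OH eclipsed, H–NH2 eclipsed; 1.7 + 1.2 + 1.4 = 4.3 kcal/mol.
A has the highest total (4.9 kcal/mol).

A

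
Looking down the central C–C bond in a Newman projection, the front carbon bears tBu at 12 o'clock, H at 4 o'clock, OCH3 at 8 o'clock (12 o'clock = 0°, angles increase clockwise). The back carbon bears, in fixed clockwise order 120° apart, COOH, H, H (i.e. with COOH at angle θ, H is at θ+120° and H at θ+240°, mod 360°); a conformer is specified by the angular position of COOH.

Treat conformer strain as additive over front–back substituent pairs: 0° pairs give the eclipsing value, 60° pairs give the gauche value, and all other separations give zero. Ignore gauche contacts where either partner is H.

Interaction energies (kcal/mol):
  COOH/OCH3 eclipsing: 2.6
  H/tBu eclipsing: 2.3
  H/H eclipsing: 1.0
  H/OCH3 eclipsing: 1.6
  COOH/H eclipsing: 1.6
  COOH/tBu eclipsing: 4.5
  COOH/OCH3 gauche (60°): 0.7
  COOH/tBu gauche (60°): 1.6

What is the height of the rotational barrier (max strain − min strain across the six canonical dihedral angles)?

COOH at 0° (eclipsed): tBu(0°)/COOH(0°) eclipsed 4.5; H(120°)/H(120°) eclipsed 1.0; OCH3(240°)/H(240°) eclipsed 1.6 → 7.1 kcal/mol.
COOH at 60° (staggered): tBu(0°)/COOH(60°) gauche 1.6 → 1.6 kcal/mol.
COOH at 120° (eclipsed): tBu(0°)/H(0°) eclipsed 2.3; H(120°)/COOH(120°) eclipsed 1.6; OCH3(240°)/H(240°) eclipsed 1.6 → 5.5 kcal/mol.
COOH at 180° (staggered): OCH3(240°)/COOH(180°) gauche 0.7 → 0.7 kcal/mol.
COOH at 240° (eclipsed): tBu(0°)/H(0°) eclipsed 2.3; H(120°)/H(120°) eclipsed 1.0; OCH3(240°)/COOH(240°) eclipsed 2.6 → 5.9 kcal/mol.
COOH at 300° (staggered): tBu(0°)/COOH(300°) gauche 1.6; OCH3(240°)/COOH(300°) gauche 0.7 → 2.3 kcal/mol.
Max at 0° (7.1 kcal/mol), min at 180° (0.7 kcal/mol); barrier = 6.4 kcal/mol.

6.4 kcal/mol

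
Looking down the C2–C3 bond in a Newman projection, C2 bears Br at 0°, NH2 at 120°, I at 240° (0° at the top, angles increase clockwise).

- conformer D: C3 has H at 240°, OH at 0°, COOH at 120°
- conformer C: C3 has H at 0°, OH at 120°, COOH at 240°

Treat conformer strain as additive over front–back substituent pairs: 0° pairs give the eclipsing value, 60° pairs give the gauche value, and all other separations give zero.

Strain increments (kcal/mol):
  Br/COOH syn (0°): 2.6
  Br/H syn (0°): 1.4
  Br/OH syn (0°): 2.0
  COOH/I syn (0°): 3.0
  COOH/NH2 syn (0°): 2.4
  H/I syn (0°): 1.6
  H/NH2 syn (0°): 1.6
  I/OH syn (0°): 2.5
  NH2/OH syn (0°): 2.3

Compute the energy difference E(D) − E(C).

-0.7 kcal/mol

D is eclipsed. Br at 0° is eclipsed with OH at 0° (2.0); NH2 at 120° is eclipsed with COOH at 120° (2.4); I at 240° is eclipsed with H at 240° (1.6). Total 6.0 kcal/mol.
C is eclipsed. Br at 0° is eclipsed with H at 0° (1.4); NH2 at 120° is eclipsed with OH at 120° (2.3); I at 240° is eclipsed with COOH at 240° (3.0). Total 6.7 kcal/mol.
E(D) − E(C) = 6.0 − 6.7 = -0.7 kcal/mol.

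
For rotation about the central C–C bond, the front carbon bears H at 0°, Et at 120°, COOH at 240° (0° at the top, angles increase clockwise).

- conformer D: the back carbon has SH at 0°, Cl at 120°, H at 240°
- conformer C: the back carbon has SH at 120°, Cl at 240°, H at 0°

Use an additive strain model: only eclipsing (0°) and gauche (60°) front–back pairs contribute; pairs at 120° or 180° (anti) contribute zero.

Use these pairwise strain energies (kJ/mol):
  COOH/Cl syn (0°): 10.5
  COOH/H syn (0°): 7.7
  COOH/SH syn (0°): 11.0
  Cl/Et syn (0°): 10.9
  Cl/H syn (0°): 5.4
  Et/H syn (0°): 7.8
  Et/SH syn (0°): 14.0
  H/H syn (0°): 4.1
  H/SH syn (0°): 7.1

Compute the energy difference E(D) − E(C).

D is eclipsed. H at 0° is eclipsed with SH at 0° (7.1); Et at 120° is eclipsed with Cl at 120° (10.9); COOH at 240° is eclipsed with H at 240° (7.7). Total 25.7 kJ/mol.
C is eclipsed. H at 0° is eclipsed with H at 0° (4.1); Et at 120° is eclipsed with SH at 120° (14.0); COOH at 240° is eclipsed with Cl at 240° (10.5). Total 28.6 kJ/mol.
E(D) − E(C) = 25.7 − 28.6 = -2.9 kJ/mol.

-2.9 kJ/mol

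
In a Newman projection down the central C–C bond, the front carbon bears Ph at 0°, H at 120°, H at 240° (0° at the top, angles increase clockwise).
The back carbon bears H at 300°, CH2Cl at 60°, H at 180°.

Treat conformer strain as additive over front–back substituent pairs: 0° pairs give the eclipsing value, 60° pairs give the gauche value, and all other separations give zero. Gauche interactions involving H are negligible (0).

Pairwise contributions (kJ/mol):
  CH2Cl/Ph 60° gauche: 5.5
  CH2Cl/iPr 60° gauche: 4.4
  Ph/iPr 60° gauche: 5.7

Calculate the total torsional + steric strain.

5.5 kJ/mol

This conformer (staggered): Ph(0°)/CH2Cl(60°) gauche 5.5 → 5.5 kJ/mol.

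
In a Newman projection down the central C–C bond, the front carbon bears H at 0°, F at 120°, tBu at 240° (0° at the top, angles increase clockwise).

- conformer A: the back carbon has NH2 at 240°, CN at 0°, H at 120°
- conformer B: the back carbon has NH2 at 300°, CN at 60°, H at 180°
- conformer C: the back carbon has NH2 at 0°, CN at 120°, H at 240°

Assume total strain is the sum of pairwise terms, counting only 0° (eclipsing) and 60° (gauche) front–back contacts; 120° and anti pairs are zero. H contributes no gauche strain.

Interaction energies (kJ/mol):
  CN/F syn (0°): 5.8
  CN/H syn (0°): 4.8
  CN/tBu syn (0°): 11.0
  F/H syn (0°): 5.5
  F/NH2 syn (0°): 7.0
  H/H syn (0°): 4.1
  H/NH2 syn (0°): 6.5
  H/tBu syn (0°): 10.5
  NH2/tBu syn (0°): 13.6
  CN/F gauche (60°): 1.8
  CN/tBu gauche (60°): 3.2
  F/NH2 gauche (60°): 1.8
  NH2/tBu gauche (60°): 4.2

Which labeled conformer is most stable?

B

A (eclipsed): H–CN eclipsed, F–H eclipsed, tBu–NH2 eclipsed; 4.8 + 5.5 + 13.6 = 23.9 kJ/mol.
B (staggered): F–CN gauche, tBu–NH2 gauche; 1.8 + 4.2 = 6.0 kJ/mol.
C (eclipsed): H–NH2 eclipsed, F–CN eclipsed, tBu–H eclipsed; 6.5 + 5.8 + 10.5 = 22.8 kJ/mol.
B has the lowest total (6.0 kJ/mol).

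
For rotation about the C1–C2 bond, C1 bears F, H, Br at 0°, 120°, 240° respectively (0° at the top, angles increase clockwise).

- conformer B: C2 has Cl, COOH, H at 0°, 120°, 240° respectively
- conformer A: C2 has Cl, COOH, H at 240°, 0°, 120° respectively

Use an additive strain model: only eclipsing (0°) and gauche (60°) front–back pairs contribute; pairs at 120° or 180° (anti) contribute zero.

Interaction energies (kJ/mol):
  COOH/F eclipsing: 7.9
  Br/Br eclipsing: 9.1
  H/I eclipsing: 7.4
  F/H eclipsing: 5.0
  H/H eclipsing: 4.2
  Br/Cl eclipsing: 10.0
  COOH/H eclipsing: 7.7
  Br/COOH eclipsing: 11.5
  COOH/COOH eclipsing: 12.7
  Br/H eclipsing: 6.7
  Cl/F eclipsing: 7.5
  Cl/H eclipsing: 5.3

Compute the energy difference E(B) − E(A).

B (eclipsed): F(0°)/Cl(0°) eclipsed 7.5; H(120°)/COOH(120°) eclipsed 7.7; Br(240°)/H(240°) eclipsed 6.7 → 21.9 kJ/mol.
A (eclipsed): F(0°)/COOH(0°) eclipsed 7.9; H(120°)/H(120°) eclipsed 4.2; Br(240°)/Cl(240°) eclipsed 10.0 → 22.1 kJ/mol.
E(B) − E(A) = 21.9 − 22.1 = -0.2 kJ/mol.

-0.2 kJ/mol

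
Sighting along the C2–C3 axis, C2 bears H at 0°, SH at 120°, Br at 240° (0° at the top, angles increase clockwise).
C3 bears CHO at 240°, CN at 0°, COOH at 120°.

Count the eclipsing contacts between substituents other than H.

Non-H eclipsing pairs: SH(120°)/COOH(120°); Br(240°)/CHO(240°) — 2 interactions.

2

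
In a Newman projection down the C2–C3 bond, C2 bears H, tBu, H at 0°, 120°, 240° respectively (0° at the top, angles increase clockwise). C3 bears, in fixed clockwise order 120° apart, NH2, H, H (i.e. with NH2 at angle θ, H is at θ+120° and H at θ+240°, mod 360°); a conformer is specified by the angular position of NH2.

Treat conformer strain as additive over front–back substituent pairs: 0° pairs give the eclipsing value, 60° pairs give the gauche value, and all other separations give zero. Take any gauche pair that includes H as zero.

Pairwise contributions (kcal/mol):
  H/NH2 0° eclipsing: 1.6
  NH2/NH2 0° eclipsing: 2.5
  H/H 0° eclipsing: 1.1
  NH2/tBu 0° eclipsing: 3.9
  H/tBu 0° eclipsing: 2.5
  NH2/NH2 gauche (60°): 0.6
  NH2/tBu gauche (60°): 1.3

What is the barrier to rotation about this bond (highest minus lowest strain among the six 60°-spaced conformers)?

6.1 kcal/mol

NH2 at 0° (eclipsed): H(0°)/NH2(0°) eclipsed 1.6; tBu(120°)/H(120°) eclipsed 2.5; H(240°)/H(240°) eclipsed 1.1 → 5.2 kcal/mol.
NH2 at 60° (staggered): tBu(120°)/NH2(60°) gauche 1.3 → 1.3 kcal/mol.
NH2 at 120° (eclipsed): H(0°)/H(0°) eclipsed 1.1; tBu(120°)/NH2(120°) eclipsed 3.9; H(240°)/H(240°) eclipsed 1.1 → 6.1 kcal/mol.
NH2 at 180° (staggered): tBu(120°)/NH2(180°) gauche 1.3 → 1.3 kcal/mol.
NH2 at 240° (eclipsed): H(0°)/H(0°) eclipsed 1.1; tBu(120°)/H(120°) eclipsed 2.5; H(240°)/NH2(240°) eclipsed 1.6 → 5.2 kcal/mol.
NH2 at 300° (staggered): no non-H gauche contacts → 0.0 kcal/mol.
Max at 120° (6.1 kcal/mol), min at 300° (0.0 kcal/mol); barrier = 6.1 kcal/mol.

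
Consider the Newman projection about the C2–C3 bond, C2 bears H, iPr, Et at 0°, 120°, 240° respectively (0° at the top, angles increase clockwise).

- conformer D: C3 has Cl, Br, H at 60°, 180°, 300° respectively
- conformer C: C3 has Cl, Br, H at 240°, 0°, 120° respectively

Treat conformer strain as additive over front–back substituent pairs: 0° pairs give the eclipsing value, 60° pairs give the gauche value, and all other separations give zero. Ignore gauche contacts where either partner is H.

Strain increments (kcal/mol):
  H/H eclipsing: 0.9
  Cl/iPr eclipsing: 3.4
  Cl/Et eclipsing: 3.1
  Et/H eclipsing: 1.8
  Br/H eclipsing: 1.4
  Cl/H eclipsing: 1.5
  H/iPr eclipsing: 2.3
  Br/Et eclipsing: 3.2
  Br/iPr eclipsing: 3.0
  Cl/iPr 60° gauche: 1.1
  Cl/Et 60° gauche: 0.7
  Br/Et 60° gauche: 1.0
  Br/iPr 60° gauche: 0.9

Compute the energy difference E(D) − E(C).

D is staggered. iPr at 120° is gauche with Cl at 60° (1.1); iPr at 120° is gauche with Br at 180° (0.9); Et at 240° is gauche with Br at 180° (1.0). Total 3.0 kcal/mol.
C is eclipsed. H at 0° is eclipsed with Br at 0° (1.4); iPr at 120° is eclipsed with H at 120° (2.3); Et at 240° is eclipsed with Cl at 240° (3.1). Total 6.8 kcal/mol.
E(D) − E(C) = 3.0 − 6.8 = -3.8 kcal/mol.

-3.8 kcal/mol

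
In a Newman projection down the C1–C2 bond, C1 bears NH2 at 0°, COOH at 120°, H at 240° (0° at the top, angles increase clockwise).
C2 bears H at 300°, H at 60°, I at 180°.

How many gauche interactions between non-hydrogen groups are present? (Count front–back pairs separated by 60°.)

1

Non-H gauche pairs: COOH(120°)/I(180°) — 1 interaction.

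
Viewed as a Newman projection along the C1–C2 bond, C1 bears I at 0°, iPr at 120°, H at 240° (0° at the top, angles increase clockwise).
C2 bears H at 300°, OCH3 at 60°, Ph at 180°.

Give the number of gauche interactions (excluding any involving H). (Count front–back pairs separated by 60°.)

3

Non-H gauche pairs: I(0°)/OCH3(60°); iPr(120°)/OCH3(60°); iPr(120°)/Ph(180°) — 3 interactions.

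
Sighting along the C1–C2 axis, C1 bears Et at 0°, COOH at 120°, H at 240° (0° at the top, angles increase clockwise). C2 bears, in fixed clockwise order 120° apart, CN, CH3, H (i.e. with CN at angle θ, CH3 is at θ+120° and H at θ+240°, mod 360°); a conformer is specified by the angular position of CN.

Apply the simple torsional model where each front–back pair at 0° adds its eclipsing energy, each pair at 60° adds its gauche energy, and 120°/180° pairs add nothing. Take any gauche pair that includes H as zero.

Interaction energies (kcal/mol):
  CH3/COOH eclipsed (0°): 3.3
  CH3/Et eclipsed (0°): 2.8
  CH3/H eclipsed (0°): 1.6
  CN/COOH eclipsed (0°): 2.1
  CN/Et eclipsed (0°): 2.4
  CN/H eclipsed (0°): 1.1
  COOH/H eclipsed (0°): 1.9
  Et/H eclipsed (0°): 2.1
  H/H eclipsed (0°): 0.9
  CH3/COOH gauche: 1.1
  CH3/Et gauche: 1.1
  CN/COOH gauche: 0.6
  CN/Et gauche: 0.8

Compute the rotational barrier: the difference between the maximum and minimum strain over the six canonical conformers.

4.9 kcal/mol

CN at 0° (eclipsed): Et(0°)/CN(0°) eclipsed 2.4; COOH(120°)/CH3(120°) eclipsed 3.3; H(240°)/H(240°) eclipsed 0.9 → 6.6 kcal/mol.
CN at 60° (staggered): Et(0°)/CN(60°) gauche 0.8; COOH(120°)/CN(60°) gauche 0.6; COOH(120°)/CH3(180°) gauche 1.1 → 2.5 kcal/mol.
CN at 120° (eclipsed): Et(0°)/H(0°) eclipsed 2.1; COOH(120°)/CN(120°) eclipsed 2.1; H(240°)/CH3(240°) eclipsed 1.6 → 5.8 kcal/mol.
CN at 180° (staggered): Et(0°)/CH3(300°) gauche 1.1; COOH(120°)/CN(180°) gauche 0.6 → 1.7 kcal/mol.
CN at 240° (eclipsed): Et(0°)/CH3(0°) eclipsed 2.8; COOH(120°)/H(120°) eclipsed 1.9; H(240°)/CN(240°) eclipsed 1.1 → 5.8 kcal/mol.
CN at 300° (staggered): Et(0°)/CN(300°) gauche 0.8; Et(0°)/CH3(60°) gauche 1.1; COOH(120°)/CH3(60°) gauche 1.1 → 3.0 kcal/mol.
Max at 0° (6.6 kcal/mol), min at 180° (1.7 kcal/mol); barrier = 4.9 kcal/mol.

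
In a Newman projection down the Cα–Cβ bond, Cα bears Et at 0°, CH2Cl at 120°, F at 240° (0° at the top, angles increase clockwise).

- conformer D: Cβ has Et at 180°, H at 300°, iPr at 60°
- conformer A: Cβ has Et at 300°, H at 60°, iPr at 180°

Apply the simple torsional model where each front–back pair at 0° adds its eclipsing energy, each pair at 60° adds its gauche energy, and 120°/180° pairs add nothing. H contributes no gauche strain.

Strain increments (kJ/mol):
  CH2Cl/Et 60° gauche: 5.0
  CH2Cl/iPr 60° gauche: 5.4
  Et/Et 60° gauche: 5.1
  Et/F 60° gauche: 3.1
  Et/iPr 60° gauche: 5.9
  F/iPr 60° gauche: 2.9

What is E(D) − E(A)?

D (staggered): Et–iPr gauche, CH2Cl–Et gauche, CH2Cl–iPr gauche, F–Et gauche; 5.9 + 5.0 + 5.4 + 3.1 = 19.4 kJ/mol.
A (staggered): Et–Et gauche, CH2Cl–iPr gauche, F–Et gauche, F–iPr gauche; 5.1 + 5.4 + 3.1 + 2.9 = 16.5 kJ/mol.
E(D) − E(A) = 19.4 − 16.5 = +2.9 kJ/mol.

+2.9 kJ/mol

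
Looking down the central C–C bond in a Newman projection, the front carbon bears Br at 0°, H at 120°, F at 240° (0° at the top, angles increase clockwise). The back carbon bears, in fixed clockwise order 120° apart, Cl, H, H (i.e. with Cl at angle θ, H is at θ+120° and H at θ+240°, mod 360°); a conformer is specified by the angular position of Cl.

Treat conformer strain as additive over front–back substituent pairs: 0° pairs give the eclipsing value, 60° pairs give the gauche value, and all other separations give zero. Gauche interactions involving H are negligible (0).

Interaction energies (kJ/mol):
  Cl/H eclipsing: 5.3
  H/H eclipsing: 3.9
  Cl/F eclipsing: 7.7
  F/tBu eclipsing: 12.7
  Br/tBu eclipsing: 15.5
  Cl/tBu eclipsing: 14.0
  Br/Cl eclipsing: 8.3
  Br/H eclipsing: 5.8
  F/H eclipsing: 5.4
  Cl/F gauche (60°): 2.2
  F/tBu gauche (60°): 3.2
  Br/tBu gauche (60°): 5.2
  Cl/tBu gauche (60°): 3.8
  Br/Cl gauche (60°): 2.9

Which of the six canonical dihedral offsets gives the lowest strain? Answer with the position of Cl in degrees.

180°

Cl at 0° (eclipsed): Br(0°)/Cl(0°) eclipsed 8.3; H(120°)/H(120°) eclipsed 3.9; F(240°)/H(240°) eclipsed 5.4 → 17.6 kJ/mol.
Cl at 60° (staggered): Br(0°)/Cl(60°) gauche 2.9 → 2.9 kJ/mol.
Cl at 120° (eclipsed): Br(0°)/H(0°) eclipsed 5.8; H(120°)/Cl(120°) eclipsed 5.3; F(240°)/H(240°) eclipsed 5.4 → 16.5 kJ/mol.
Cl at 180° (staggered): F(240°)/Cl(180°) gauche 2.2 → 2.2 kJ/mol.
Cl at 240° (eclipsed): Br(0°)/H(0°) eclipsed 5.8; H(120°)/H(120°) eclipsed 3.9; F(240°)/Cl(240°) eclipsed 7.7 → 17.4 kJ/mol.
Cl at 300° (staggered): Br(0°)/Cl(300°) gauche 2.9; F(240°)/Cl(300°) gauche 2.2 → 5.1 kJ/mol.
The minimum (2.2 kJ/mol) occurs with Cl at 180°.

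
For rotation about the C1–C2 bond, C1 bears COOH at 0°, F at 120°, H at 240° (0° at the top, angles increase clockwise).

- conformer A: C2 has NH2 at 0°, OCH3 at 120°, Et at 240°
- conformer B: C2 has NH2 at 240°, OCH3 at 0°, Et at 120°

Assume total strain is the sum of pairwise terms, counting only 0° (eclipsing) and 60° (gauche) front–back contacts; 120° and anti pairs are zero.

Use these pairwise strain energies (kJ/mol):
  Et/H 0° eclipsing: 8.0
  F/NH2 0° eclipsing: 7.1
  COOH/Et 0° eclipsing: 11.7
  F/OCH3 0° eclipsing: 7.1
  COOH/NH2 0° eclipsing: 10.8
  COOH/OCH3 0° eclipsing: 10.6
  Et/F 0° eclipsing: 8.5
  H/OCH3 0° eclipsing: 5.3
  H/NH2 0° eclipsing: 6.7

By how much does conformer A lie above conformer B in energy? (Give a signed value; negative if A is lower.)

A (eclipsed): COOH(0°)/NH2(0°) eclipsed 10.8; F(120°)/OCH3(120°) eclipsed 7.1; H(240°)/Et(240°) eclipsed 8.0 → 25.9 kJ/mol.
B (eclipsed): COOH(0°)/OCH3(0°) eclipsed 10.6; F(120°)/Et(120°) eclipsed 8.5; H(240°)/NH2(240°) eclipsed 6.7 → 25.8 kJ/mol.
E(A) − E(B) = 25.9 − 25.8 = +0.1 kJ/mol.

+0.1 kJ/mol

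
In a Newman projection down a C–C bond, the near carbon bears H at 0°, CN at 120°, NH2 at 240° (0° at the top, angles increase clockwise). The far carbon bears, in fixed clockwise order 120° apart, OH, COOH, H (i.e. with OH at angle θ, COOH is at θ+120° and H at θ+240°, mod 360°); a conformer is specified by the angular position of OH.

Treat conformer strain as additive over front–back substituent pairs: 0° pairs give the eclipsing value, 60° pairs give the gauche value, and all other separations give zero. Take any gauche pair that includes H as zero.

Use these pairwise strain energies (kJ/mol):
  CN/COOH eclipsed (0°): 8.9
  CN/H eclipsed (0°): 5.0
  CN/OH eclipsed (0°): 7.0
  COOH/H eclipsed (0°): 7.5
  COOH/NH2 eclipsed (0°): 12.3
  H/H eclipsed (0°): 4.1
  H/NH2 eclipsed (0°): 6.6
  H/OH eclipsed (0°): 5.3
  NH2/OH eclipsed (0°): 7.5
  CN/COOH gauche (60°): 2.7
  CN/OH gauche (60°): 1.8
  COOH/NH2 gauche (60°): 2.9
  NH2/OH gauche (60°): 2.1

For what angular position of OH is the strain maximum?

OH at 0° (eclipsed): H–OH eclipsed, CN–COOH eclipsed, NH2–H eclipsed; 5.3 + 8.9 + 6.6 = 20.8 kJ/mol.
OH at 60° (staggered): CN–OH gauche, CN–COOH gauche, NH2–COOH gauche; 1.8 + 2.7 + 2.9 = 7.4 kJ/mol.
OH at 120° (eclipsed): H–H eclipsed, CN–OH eclipsed, NH2–COOH eclipsed; 4.1 + 7.0 + 12.3 = 23.4 kJ/mol.
OH at 180° (staggered): CN–OH gauche, NH2–OH gauche, NH2–COOH gauche; 1.8 + 2.1 + 2.9 = 6.8 kJ/mol.
OH at 240° (eclipsed): H–COOH eclipsed, CN–H eclipsed, NH2–OH eclipsed; 7.5 + 5.0 + 7.5 = 20.0 kJ/mol.
OH at 300° (staggered): CN–COOH gauche, NH2–OH gauche; 2.7 + 2.1 = 4.8 kJ/mol.
The maximum (23.4 kJ/mol) occurs with OH at 120°.

120°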